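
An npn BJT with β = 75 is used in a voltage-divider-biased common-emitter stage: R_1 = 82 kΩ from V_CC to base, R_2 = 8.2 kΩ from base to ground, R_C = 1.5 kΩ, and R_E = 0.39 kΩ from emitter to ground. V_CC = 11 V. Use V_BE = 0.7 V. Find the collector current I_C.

Thevenize the base divider: V_Th = V_CC·R_2/(R_1+R_2) = 11×8.2/90.2 = 1 V, R_Th = R_1‖R_2 = 7.45 kΩ.
Base-emitter loop: V_Th = I_B·R_Th + V_BE + (β+1)I_B·R_E, so I_B = (1 − 0.7) / (7.45 + 76×0.39) = 0.00809 mA.
I_C = β·I_B = 75×0.00809 = 0.607 mA, and I_E = (β+1)I_B = 0.615 mA.
V_CE = V_CC − I_C·R_C − I_E·R_E = 11 − 0.607×1.5 − 0.615×0.39 = 9.85 V.
V_CE = 9.85 V > 0.2 V confirms active-region operation.

I_C ≈ 0.61 mA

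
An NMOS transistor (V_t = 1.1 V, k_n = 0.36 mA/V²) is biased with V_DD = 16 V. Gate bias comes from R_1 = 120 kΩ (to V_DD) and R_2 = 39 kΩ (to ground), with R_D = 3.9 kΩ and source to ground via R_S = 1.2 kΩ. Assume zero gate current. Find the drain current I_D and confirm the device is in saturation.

V_G = V_DD·R_2/(R_1+R_2) = 16×39/159 = 3.92 V.
Assume saturation: I_D = (k_n/2)(V_GS − V_t)² with V_GS = V_G − I_D·R_S = 3.92 − 1.2·I_D.
Substituting gives 0.259·I_D² − 2.22·I_D + 1.44 = 0, with roots I_D = 0.705 or 7.86 mA.
The root I_D = 7.86 mA gives V_GS = -5.51 V ≤ V_t, so take I_D = 0.705 mA.
Then V_GS = 3.08 V and V_DS = V_DD − I_D(R_D+R_S) = 16 − 0.705×5.1 = 12.4 V.
Saturation requires V_DS ≥ V_GS − V_t = 1.98 V; 12.4 ≥ 1.98 ✓.

I_D ≈ 0.7 mA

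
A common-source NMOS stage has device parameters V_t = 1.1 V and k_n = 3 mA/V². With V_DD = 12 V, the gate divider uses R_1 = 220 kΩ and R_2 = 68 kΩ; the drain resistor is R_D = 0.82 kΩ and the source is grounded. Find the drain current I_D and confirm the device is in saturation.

V_G = V_DD·R_2/(R_1+R_2) = 12×68/288 = 2.83 V. With the source grounded, V_GS = V_G = 2.83 V.
Assume saturation: I_D = (k_n/2)(V_GS − V_t)² = (3/2)×(2.83 − 1.1)² = 1.5×1.73² = 4.51 mA.
V_DS = V_DD − I_D·R_D = 12 − 4.51×0.82 = 8.3 V.
Saturation requires V_DS ≥ V_GS − V_t = 1.73 V; 8.3 ≥ 1.73 ✓.

I_D ≈ 4.5 mA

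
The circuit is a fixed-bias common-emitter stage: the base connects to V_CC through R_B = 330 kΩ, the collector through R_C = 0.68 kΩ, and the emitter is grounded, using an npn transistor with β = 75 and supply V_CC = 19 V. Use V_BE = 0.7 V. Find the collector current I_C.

I_C ≈ 4.2 mA

Base loop: V_CC = I_B·R_B + V_BE, so I_B = (19 − 0.7)/330 kΩ = 0.0555 mA.
In the active region I_C = β·I_B = 75 × 0.0555 = 4.16 mA.
Collector loop: V_CE = V_CC − I_C·R_C = 19 − 4.16×0.68 = 16.2 V.
Since V_CE = 16.2 V > V_CE(sat) ≈ 0.2 V, the transistor is in the active region as assumed.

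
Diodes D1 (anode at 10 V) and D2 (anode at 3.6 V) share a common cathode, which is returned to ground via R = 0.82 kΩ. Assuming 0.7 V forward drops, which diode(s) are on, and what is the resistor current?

Only D1 conducts; I_R ≈ 11 mA

Assume both conduct. Then node N would need to be at both 10−0.7 = 9.3 V and 3.6−0.7 = 2.9 V, which is impossible.
Assume only D1 conducts: V_N = 10 − 0.7 = 9.3 V, so I_R = 9.3/0.82 = 11.3 mA.
Check D2: its anode-to-cathode voltage is 3.6 − 9.3 = -5.7 V < 0.7 V, so it is off. The assumption is consistent.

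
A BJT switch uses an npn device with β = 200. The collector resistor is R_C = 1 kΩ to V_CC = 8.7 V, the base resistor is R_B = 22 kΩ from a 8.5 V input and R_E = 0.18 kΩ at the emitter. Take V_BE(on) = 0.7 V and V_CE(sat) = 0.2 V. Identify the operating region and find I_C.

Assume active: I_B = (8.5 − 0.7)/(22 + 201×0.18) = 0.134 mA, I_C = β·I_B = 26.8 mA.
Then V_CE = 8.7 − 26.8×1 − 26.9×0.18 = -23 V < 0.2 V — the active assumption fails.
Re-solve with V_CE = 0.2 V. KCL at the emitter: V_E/R_E = (V_BB−0.7−V_E)/R_B + (V_CC−0.2−V_E)/R_C, giving V_E = 1.34 V.
I_C = (V_CC − 0.2 − V_E)/R_C = (8.5 − 1.34)/1 = 7.16 mA.
Check: I_B = (7.8 − 1.34)/22 = 0.294 mA, and β·I_B = 58.7 mA > I_C, confirming saturation.

saturation; I_C ≈ 7.2 mA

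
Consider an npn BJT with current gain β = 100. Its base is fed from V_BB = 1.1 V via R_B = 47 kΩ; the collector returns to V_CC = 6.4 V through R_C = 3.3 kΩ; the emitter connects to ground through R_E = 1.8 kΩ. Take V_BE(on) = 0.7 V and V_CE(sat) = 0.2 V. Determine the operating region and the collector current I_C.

active; I_C ≈ 0.17 mA

Assume active. Base-emitter loop: I_B = (V_BB − V_BE)/(R_B + (β+1)R_E) = (1.1 − 0.7)/(47 + 101×1.8) = 0.00175 mA.
I_C = β·I_B = 100×0.00175 = 0.175 mA.
V_CE = V_CC − I_C·R_C − I_E·R_E = 6.4 − 0.175×3.3 − 0.177×1.8 = 5.51 V > V_CE(sat), so the active-region assumption holds.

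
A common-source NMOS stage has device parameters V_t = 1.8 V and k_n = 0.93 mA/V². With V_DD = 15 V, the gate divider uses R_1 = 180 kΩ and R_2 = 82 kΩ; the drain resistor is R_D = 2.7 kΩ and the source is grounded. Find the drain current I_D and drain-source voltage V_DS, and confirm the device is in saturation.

I_D ≈ 3.9 mA, V_DS ≈ 4.5 V

V_G = V_DD·R_2/(R_1+R_2) = 15×82/262 = 4.69 V. With the source grounded, V_GS = V_G = 4.69 V.
Assume saturation: I_D = (k_n/2)(V_GS − V_t)² = (0.93/2)×(4.69 − 1.8)² = 0.465×2.89² = 3.9 mA.
V_DS = V_DD − I_D·R_D = 15 − 3.9×2.7 = 4.48 V.
Saturation requires V_DS ≥ V_GS − V_t = 2.89 V; 4.48 ≥ 2.89 ✓.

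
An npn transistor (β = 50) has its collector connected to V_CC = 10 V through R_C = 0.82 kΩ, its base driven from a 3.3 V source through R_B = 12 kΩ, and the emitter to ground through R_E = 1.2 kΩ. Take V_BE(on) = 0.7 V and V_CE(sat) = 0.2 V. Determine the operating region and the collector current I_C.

Assume active. Base-emitter loop: I_B = (V_BB − V_BE)/(R_B + (β+1)R_E) = (3.3 − 0.7)/(12 + 51×1.2) = 0.0355 mA.
I_C = β·I_B = 50×0.0355 = 1.78 mA.
V_CE = V_CC − I_C·R_C − I_E·R_E = 10 − 1.78×0.82 − 1.81×1.2 = 6.37 V > V_CE(sat), so the active-region assumption holds.

active; I_C ≈ 1.8 mA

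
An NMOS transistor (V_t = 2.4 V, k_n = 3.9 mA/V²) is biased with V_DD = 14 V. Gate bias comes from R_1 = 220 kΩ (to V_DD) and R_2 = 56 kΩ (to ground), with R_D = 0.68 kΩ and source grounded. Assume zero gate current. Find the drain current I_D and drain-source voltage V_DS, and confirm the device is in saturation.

V_G = V_DD·R_2/(R_1+R_2) = 14×56/276 = 2.84 V. With the source grounded, V_GS = V_G = 2.84 V.
Assume saturation: I_D = (k_n/2)(V_GS − V_t)² = (3.9/2)×(2.84 − 2.4)² = 1.95×0.441² = 0.379 mA.
V_DS = V_DD − I_D·R_D = 14 − 0.379×0.68 = 13.7 V.
Saturation requires V_DS ≥ V_GS − V_t = 0.441 V; 13.7 ≥ 0.441 ✓.

I_D ≈ 0.38 mA, V_DS ≈ 14 V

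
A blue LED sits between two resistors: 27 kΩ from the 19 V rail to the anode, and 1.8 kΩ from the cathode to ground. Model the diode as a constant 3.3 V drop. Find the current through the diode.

I ≈ 0.55 mA

The two resistors are in series with the diode, so KVL gives 19 = I·27 + 3.3 + I·1.8.
I = (19 − 3.3) / (27 + 1.8) kΩ = 15.7 / 28.8 = 0.545 mA.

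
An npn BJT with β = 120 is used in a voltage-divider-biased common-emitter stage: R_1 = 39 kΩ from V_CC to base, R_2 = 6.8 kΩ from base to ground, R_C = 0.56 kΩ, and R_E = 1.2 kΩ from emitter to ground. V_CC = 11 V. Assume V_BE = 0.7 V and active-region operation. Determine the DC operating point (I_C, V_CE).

Thevenize the base divider: V_Th = V_CC·R_2/(R_1+R_2) = 11×6.8/45.8 = 1.63 V, R_Th = R_1‖R_2 = 5.79 kΩ.
Base-emitter loop: V_Th = I_B·R_Th + V_BE + (β+1)I_B·R_E, so I_B = (1.63 − 0.7) / (5.79 + 121×1.2) = 0.00618 mA.
I_C = β·I_B = 120×0.00618 = 0.742 mA, and I_E = (β+1)I_B = 0.748 mA.
V_CE = V_CC − I_C·R_C − I_E·R_E = 11 − 0.742×0.56 − 0.748×1.2 = 9.69 V.
V_CE = 9.69 V > 0.2 V confirms active-region operation.

I_C ≈ 0.74 mA, V_CE ≈ 9.7 V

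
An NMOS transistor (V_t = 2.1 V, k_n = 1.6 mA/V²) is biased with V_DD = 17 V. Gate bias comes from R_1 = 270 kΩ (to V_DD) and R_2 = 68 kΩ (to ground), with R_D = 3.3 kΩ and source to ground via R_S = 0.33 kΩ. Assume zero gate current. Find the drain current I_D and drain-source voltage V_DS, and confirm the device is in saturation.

V_G = V_DD·R_2/(R_1+R_2) = 17×68/338 = 3.42 V.
Assume saturation: I_D = (k_n/2)(V_GS − V_t)² with V_GS = V_G − I_D·R_S = 3.42 − 0.33·I_D.
Substituting gives 0.0871·I_D² − 1.7·I_D + 1.39 = 0, with roots I_D = 0.859 or 18.6 mA.
The root I_D = 18.6 mA gives V_GS = -2.72 V ≤ V_t, so take I_D = 0.859 mA.
Then V_GS = 3.14 V and V_DS = V_DD − I_D(R_D+R_S) = 17 − 0.859×3.63 = 13.9 V.
Saturation requires V_DS ≥ V_GS − V_t = 1.04 V; 13.9 ≥ 1.04 ✓.

I_D ≈ 0.86 mA, V_DS ≈ 14 V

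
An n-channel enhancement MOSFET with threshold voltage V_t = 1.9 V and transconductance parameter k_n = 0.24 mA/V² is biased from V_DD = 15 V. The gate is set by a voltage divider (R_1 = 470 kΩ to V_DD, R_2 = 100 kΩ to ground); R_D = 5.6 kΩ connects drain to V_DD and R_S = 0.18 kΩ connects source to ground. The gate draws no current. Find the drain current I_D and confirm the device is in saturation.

I_D ≈ 0.062 mA

V_G = V_DD·R_2/(R_1+R_2) = 15×100/570 = 2.63 V.
Assume saturation: I_D = (k_n/2)(V_GS − V_t)² with V_GS = V_G − I_D·R_S = 2.63 − 0.18·I_D.
Substituting gives 0.00389·I_D² − 1.03·I_D + 0.0642 = 0, with roots I_D = 0.0623 or 265 mA.
The root I_D = 265 mA gives V_GS = -45.1 V ≤ V_t, so take I_D = 0.0623 mA.
Then V_GS = 2.62 V and V_DS = V_DD − I_D(R_D+R_S) = 15 − 0.0623×5.78 = 14.6 V.
Saturation requires V_DS ≥ V_GS − V_t = 0.72 V; 14.6 ≥ 0.72 ✓.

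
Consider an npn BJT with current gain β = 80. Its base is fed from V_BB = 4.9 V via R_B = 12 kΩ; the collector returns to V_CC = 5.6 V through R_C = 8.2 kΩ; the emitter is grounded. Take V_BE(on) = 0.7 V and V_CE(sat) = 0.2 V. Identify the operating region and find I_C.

saturation; I_C ≈ 0.66 mA

Assume active: I_B = (4.9 − 0.7)/12 = 0.35 mA, giving I_C = β·I_B = 28 mA.
But then V_CE = 5.6 − 28×8.2 = -224 V < V_CE(sat) = 0.2 V — impossible in the active region.
So the transistor is saturated. With V_CE = 0.2 V, I_C = (V_CC − 0.2)/R_C = 5.4/8.2 = 0.659 mA.
Check: β·I_B = 28 mA > I_C = 0.659 mA, confirming saturation.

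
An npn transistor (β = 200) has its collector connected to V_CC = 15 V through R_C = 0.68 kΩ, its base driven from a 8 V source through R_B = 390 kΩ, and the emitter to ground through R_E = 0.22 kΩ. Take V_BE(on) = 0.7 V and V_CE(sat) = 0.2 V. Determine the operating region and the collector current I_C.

Assume active. Base-emitter loop: I_B = (V_BB − V_BE)/(R_B + (β+1)R_E) = (8 − 0.7)/(390 + 201×0.22) = 0.0168 mA.
I_C = β·I_B = 200×0.0168 = 3.36 mA.
V_CE = V_CC − I_C·R_C − I_E·R_E = 15 − 3.36×0.68 − 3.38×0.22 = 12 V > V_CE(sat), so the active-region assumption holds.

active; I_C ≈ 3.4 mA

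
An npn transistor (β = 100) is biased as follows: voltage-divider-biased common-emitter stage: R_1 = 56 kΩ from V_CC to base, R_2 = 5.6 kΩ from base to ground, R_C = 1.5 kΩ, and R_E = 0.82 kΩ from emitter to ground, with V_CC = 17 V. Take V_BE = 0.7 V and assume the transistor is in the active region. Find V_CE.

Thevenize the base divider: V_Th = V_CC·R_2/(R_1+R_2) = 17×5.6/61.6 = 1.55 V, R_Th = R_1‖R_2 = 5.09 kΩ.
Base-emitter loop: V_Th = I_B·R_Th + V_BE + (β+1)I_B·R_E, so I_B = (1.55 − 0.7) / (5.09 + 101×0.82) = 0.00962 mA.
I_C = β·I_B = 100×0.00962 = 0.962 mA, and I_E = (β+1)I_B = 0.971 mA.
V_CE = V_CC − I_C·R_C − I_E·R_E = 17 − 0.962×1.5 − 0.971×0.82 = 14.8 V.
V_CE = 14.8 V > 0.2 V confirms active-region operation.

V_CE ≈ 15 V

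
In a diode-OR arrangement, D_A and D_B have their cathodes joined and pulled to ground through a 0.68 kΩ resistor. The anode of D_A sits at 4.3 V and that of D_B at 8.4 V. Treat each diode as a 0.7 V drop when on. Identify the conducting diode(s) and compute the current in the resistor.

Assume both conduct. Then node N would need to be at both 4.3−0.7 = 3.6 V and 8.4−0.7 = 7.7 V, which is impossible.
Assume only D_B conducts: V_N = 8.4 − 0.7 = 7.7 V, so I_R = 7.7/0.68 = 11.3 mA.
Check D_A: its anode-to-cathode voltage is 4.3 − 7.7 = -3.4 V < 0.7 V, so it is off. The assumption is consistent.

Only D_B conducts; I_R ≈ 11 mA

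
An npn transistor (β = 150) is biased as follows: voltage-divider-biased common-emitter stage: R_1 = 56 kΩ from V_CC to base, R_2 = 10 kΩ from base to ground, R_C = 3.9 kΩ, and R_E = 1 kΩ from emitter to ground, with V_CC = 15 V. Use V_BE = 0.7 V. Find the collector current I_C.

I_C ≈ 1.5 mA

Thevenize the base divider: V_Th = V_CC·R_2/(R_1+R_2) = 15×10/66 = 2.27 V, R_Th = R_1‖R_2 = 8.48 kΩ.
Base-emitter loop: V_Th = I_B·R_Th + V_BE + (β+1)I_B·R_E, so I_B = (2.27 − 0.7) / (8.48 + 151×1) = 0.00986 mA.
I_C = β·I_B = 150×0.00986 = 1.48 mA, and I_E = (β+1)I_B = 1.49 mA.
V_CE = V_CC − I_C·R_C − I_E·R_E = 15 − 1.48×3.9 − 1.49×1 = 7.74 V.
V_CE = 7.74 V > 0.2 V confirms active-region operation.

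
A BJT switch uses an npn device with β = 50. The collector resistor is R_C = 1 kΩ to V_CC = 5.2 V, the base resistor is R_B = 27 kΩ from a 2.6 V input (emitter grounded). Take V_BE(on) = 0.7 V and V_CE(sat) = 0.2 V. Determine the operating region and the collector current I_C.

Assume active. Base-emitter loop: I_B = (V_BB − V_BE)/R_B = (2.6 − 0.7)/27 = 0.0704 mA.
I_C = β·I_B = 50×0.0704 = 3.52 mA.
V_CE = V_CC − I_C·R_C = 5.2 − 3.52×1 = 1.68 V > V_CE(sat), so the active-region assumption holds.

active; I_C ≈ 3.5 mA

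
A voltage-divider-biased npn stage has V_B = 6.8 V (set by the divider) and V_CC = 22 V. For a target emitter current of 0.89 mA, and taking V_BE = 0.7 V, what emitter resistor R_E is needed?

V_E = V_B − V_BE = 6.8 − 0.7 = 6.1 V.
R_E = V_E / I_E = 6.1 / 0.89 = 6.85 kΩ.

R_E ≈ 6.9 kΩ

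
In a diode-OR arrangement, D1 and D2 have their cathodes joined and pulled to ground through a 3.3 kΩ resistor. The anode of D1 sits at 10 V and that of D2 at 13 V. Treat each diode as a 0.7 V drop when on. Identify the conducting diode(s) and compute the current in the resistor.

Only D2 conducts; I_R ≈ 3.7 mA

Assume both conduct. Then node N would need to be at both 10−0.7 = 9.3 V and 13−0.7 = 12.3 V, which is impossible.
Assume only D2 conducts: V_N = 13 − 0.7 = 12.3 V, so I_R = 12.3/3.3 = 3.73 mA.
Check D1: its anode-to-cathode voltage is 10 − 12.3 = -2.3 V < 0.7 V, so it is off. The assumption is consistent.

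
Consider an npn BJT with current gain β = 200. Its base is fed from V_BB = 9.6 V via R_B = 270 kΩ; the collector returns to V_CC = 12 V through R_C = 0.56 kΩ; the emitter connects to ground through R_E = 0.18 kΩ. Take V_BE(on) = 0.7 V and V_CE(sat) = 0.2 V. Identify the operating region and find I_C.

Assume active. Base-emitter loop: I_B = (V_BB − V_BE)/(R_B + (β+1)R_E) = (9.6 − 0.7)/(270 + 201×0.18) = 0.0291 mA.
I_C = β·I_B = 200×0.0291 = 5.81 mA.
V_CE = V_CC − I_C·R_C − I_E·R_E = 12 − 5.81×0.56 − 5.84×0.18 = 7.69 V > V_CE(sat), so the active-region assumption holds.

active; I_C ≈ 5.8 mA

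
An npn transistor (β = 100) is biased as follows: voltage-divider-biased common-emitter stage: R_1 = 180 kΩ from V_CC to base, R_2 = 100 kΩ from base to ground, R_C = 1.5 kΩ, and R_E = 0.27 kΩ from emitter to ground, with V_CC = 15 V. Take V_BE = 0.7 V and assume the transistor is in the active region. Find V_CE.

V_CE ≈ 6 V

Thevenize the base divider: V_Th = V_CC·R_2/(R_1+R_2) = 15×100/280 = 5.36 V, R_Th = R_1‖R_2 = 64.3 kΩ.
Base-emitter loop: V_Th = I_B·R_Th + V_BE + (β+1)I_B·R_E, so I_B = (5.36 − 0.7) / (64.3 + 101×0.27) = 0.0509 mA.
I_C = β·I_B = 100×0.0509 = 5.09 mA, and I_E = (β+1)I_B = 5.14 mA.
V_CE = V_CC − I_C·R_C − I_E·R_E = 15 − 5.09×1.5 − 5.14×0.27 = 5.98 V.
V_CE = 5.98 V > 0.2 V confirms active-region operation.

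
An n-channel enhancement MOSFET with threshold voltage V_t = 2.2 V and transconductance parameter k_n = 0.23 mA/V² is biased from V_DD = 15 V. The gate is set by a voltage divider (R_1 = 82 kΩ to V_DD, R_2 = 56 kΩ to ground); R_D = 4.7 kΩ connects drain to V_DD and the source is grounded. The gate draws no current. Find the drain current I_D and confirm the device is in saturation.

I_D ≈ 1.7 mA

V_G = V_DD·R_2/(R_1+R_2) = 15×56/138 = 6.09 V. With the source grounded, V_GS = V_G = 6.09 V.
Assume saturation: I_D = (k_n/2)(V_GS − V_t)² = (0.23/2)×(6.09 − 2.2)² = 0.115×3.89² = 1.74 mA.
V_DS = V_DD − I_D·R_D = 15 − 1.74×4.7 = 6.83 V.
Saturation requires V_DS ≥ V_GS − V_t = 3.89 V; 6.83 ≥ 3.89 ✓.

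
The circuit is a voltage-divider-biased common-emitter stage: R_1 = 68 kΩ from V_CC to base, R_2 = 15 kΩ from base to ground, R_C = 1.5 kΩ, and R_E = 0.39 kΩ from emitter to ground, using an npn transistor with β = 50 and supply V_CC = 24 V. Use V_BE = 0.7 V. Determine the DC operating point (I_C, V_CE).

I_C ≈ 5.7 mA, V_CE ≈ 13 V

Thevenize the base divider: V_Th = V_CC·R_2/(R_1+R_2) = 24×15/83 = 4.34 V, R_Th = R_1‖R_2 = 12.3 kΩ.
Base-emitter loop: V_Th = I_B·R_Th + V_BE + (β+1)I_B·R_E, so I_B = (4.34 − 0.7) / (12.3 + 51×0.39) = 0.113 mA.
I_C = β·I_B = 50×0.113 = 5.65 mA, and I_E = (β+1)I_B = 5.76 mA.
V_CE = V_CC − I_C·R_C − I_E·R_E = 24 − 5.65×1.5 − 5.76×0.39 = 13.3 V.
V_CE = 13.3 V > 0.2 V confirms active-region operation.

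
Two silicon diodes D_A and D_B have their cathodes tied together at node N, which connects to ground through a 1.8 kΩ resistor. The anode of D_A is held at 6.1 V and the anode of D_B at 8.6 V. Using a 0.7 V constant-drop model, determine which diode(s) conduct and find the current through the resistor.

Only D_B conducts; I_R ≈ 4.4 mA

Assume both conduct. Then node N would need to be at both 6.1−0.7 = 5.4 V and 8.6−0.7 = 7.9 V, which is impossible.
Assume only D_B conducts: V_N = 8.6 − 0.7 = 7.9 V, so I_R = 7.9/1.8 = 4.39 mA.
Check D_A: its anode-to-cathode voltage is 6.1 − 7.9 = -1.8 V < 0.7 V, so it is off. The assumption is consistent.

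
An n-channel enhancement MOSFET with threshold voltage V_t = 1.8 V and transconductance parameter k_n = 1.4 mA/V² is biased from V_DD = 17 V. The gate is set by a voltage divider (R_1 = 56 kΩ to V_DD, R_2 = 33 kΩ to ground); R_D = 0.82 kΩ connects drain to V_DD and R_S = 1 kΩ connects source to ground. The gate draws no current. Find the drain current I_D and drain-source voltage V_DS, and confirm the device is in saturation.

V_G = V_DD·R_2/(R_1+R_2) = 17×33/89 = 6.3 V.
Assume saturation: I_D = (k_n/2)(V_GS − V_t)² with V_GS = V_G − I_D·R_S = 6.3 − 1·I_D.
Substituting gives 0.7·I_D² − 7.3·I_D + 14.2 = 0, with roots I_D = 2.58 or 7.85 mA.
The root I_D = 7.85 mA gives V_GS = -1.55 V ≤ V_t, so take I_D = 2.58 mA.
Then V_GS = 3.72 V and V_DS = V_DD − I_D(R_D+R_S) = 17 − 2.58×1.82 = 12.3 V.
Saturation requires V_DS ≥ V_GS − V_t = 1.92 V; 12.3 ≥ 1.92 ✓.

I_D ≈ 2.6 mA, V_DS ≈ 12 V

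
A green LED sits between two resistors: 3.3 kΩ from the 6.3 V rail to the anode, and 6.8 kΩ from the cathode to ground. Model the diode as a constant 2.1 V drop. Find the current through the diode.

I ≈ 0.42 mA

The two resistors are in series with the diode, so KVL gives 6.3 = I·3.3 + 2.1 + I·6.8.
I = (6.3 − 2.1) / (3.3 + 6.8) kΩ = 4.2 / 10.1 = 0.416 mA.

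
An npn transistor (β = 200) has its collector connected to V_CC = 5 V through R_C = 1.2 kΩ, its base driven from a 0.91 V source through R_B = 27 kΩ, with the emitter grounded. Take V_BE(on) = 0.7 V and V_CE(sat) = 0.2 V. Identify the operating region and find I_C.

Assume active. Base-emitter loop: I_B = (V_BB − V_BE)/R_B = (0.91 − 0.7)/27 = 0.00778 mA.
I_C = β·I_B = 200×0.00778 = 1.56 mA.
V_CE = V_CC − I_C·R_C = 5 − 1.56×1.2 = 3.13 V > V_CE(sat), so the active-region assumption holds.

active; I_C ≈ 1.6 mA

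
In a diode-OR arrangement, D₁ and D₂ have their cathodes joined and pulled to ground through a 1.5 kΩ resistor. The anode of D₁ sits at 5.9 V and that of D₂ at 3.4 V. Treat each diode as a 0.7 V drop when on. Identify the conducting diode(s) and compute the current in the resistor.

Assume both conduct. Then node N would need to be at both 5.9−0.7 = 5.2 V and 3.4−0.7 = 2.7 V, which is impossible.
Assume only D₁ conducts: V_N = 5.9 − 0.7 = 5.2 V, so I_R = 5.2/1.5 = 3.47 mA.
Check D₂: its anode-to-cathode voltage is 3.4 − 5.2 = -1.8 V < 0.7 V, so it is off. The assumption is consistent.

Only D₁ conducts; I_R ≈ 3.5 mA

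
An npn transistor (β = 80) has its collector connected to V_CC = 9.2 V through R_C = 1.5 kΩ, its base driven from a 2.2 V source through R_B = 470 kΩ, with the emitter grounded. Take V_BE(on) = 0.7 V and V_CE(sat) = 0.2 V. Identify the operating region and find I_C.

active; I_C ≈ 0.26 mA

Assume active. Base-emitter loop: I_B = (V_BB − V_BE)/R_B = (2.2 − 0.7)/470 = 0.00319 mA.
I_C = β·I_B = 80×0.00319 = 0.255 mA.
V_CE = V_CC − I_C·R_C = 9.2 − 0.255×1.5 = 8.82 V > V_CE(sat), so the active-region assumption holds.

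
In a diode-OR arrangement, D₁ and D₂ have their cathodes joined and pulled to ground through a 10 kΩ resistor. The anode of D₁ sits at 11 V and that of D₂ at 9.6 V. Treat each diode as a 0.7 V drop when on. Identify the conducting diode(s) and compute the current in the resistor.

Assume both conduct. Then node N would need to be at both 11−0.7 = 10.3 V and 9.6−0.7 = 8.9 V, which is impossible.
Assume only D₁ conducts: V_N = 11 − 0.7 = 10.3 V, so I_R = 10.3/10 = 1.03 mA.
Check D₂: its anode-to-cathode voltage is 9.6 − 10.3 = -0.7 V < 0.7 V, so it is off. The assumption is consistent.

Only D₁ conducts; I_R ≈ 1 mA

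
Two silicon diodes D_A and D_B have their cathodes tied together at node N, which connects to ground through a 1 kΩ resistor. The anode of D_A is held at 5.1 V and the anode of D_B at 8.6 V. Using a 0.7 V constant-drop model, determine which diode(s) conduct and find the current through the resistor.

Assume both conduct. Then node N would need to be at both 5.1−0.7 = 4.4 V and 8.6−0.7 = 7.9 V, which is impossible.
Assume only D_B conducts: V_N = 8.6 − 0.7 = 7.9 V, so I_R = 7.9/1 = 7.9 mA.
Check D_A: its anode-to-cathode voltage is 5.1 − 7.9 = -2.8 V < 0.7 V, so it is off. The assumption is consistent.

Only D_B conducts; I_R ≈ 7.9 mA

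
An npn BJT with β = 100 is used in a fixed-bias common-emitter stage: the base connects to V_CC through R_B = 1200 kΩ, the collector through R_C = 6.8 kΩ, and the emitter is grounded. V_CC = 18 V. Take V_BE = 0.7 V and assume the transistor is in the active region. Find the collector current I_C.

I_C ≈ 1.4 mA

Base loop: V_CC = I_B·R_B + V_BE, so I_B = (18 − 0.7)/1200 kΩ = 0.0144 mA.
In the active region I_C = β·I_B = 100 × 0.0144 = 1.44 mA.
Collector loop: V_CE = V_CC − I_C·R_C = 18 − 1.44×6.8 = 8.2 V.
Since V_CE = 8.2 V > V_CE(sat) ≈ 0.2 V, the transistor is in the active region as assumed.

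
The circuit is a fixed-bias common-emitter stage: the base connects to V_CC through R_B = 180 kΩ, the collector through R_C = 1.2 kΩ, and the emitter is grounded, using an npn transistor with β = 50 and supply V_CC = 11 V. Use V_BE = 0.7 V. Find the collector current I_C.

Base loop: V_CC = I_B·R_B + V_BE, so I_B = (11 − 0.7)/180 kΩ = 0.0572 mA.
In the active region I_C = β·I_B = 50 × 0.0572 = 2.86 mA.
Collector loop: V_CE = V_CC − I_C·R_C = 11 − 2.86×1.2 = 7.57 V.
Since V_CE = 7.57 V > V_CE(sat) ≈ 0.2 V, the transistor is in the active region as assumed.

I_C ≈ 2.9 mA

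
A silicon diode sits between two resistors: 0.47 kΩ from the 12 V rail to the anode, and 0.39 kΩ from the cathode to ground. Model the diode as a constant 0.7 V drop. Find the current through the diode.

I ≈ 13 mA

The two resistors are in series with the diode, so KVL gives 12 = I·0.47 + 0.7 + I·0.39.
I = (12 − 0.7) / (0.47 + 0.39) kΩ = 11.3 / 0.86 = 13.1 mA.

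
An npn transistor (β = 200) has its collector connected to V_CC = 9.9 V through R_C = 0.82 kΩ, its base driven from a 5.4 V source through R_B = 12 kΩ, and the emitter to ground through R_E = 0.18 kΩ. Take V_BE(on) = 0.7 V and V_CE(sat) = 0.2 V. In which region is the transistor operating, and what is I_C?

Assume active: I_B = (5.4 − 0.7)/(12 + 201×0.18) = 0.0976 mA, I_C = β·I_B = 19.5 mA.
Then V_CE = 9.9 − 19.5×0.82 − 19.6×0.18 = -9.63 V < 0.2 V — the active assumption fails.
Re-solve with V_CE = 0.2 V. KCL at the emitter: V_E/R_E = (V_BB−0.7−V_E)/R_B + (V_CC−0.2−V_E)/R_C, giving V_E = 1.78 V.
I_C = (V_CC − 0.2 − V_E)/R_C = (9.7 − 1.78)/0.82 = 9.66 mA.
Check: I_B = (4.7 − 1.78)/12 = 0.243 mA, and β·I_B = 48.6 mA > I_C, confirming saturation.

saturation; I_C ≈ 9.7 mA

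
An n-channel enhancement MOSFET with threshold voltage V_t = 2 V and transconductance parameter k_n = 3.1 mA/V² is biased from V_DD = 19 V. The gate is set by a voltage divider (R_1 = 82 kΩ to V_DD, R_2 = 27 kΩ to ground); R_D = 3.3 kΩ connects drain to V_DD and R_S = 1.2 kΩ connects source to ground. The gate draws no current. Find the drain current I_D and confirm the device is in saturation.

I_D ≈ 1.4 mA

V_G = V_DD·R_2/(R_1+R_2) = 19×27/109 = 4.71 V.
Assume saturation: I_D = (k_n/2)(V_GS − V_t)² with V_GS = V_G − I_D·R_S = 4.71 − 1.2·I_D.
Substituting gives 2.23·I_D² − 11.1·I_D + 11.4 = 0, with roots I_D = 1.45 or 3.51 mA.
The root I_D = 3.51 mA gives V_GS = 0.495 V ≤ V_t, so take I_D = 1.45 mA.
Then V_GS = 2.97 V and V_DS = V_DD − I_D(R_D+R_S) = 19 − 1.45×4.5 = 12.5 V.
Saturation requires V_DS ≥ V_GS − V_t = 0.967 V; 12.5 ≥ 0.967 ✓.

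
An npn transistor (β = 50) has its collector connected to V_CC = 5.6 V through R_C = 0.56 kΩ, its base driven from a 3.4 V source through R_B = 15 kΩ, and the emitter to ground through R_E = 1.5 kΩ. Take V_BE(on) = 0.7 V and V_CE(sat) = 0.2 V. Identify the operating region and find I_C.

active; I_C ≈ 1.5 mA

Assume active. Base-emitter loop: I_B = (V_BB − V_BE)/(R_B + (β+1)R_E) = (3.4 − 0.7)/(15 + 51×1.5) = 0.0295 mA.
I_C = β·I_B = 50×0.0295 = 1.48 mA.
V_CE = V_CC − I_C·R_C − I_E·R_E = 5.6 − 1.48×0.56 − 1.5×1.5 = 2.52 V > V_CE(sat), so the active-region assumption holds.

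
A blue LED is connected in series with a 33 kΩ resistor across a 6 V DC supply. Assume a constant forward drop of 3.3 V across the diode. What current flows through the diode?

KVL around the loop: 6 = V_D + I·R = 3.3 + I × 33 kΩ.
So I = (6 − 3.3) / 33 kΩ = 2.7 / 33 = 0.0818 mA.

I ≈ 0.082 mA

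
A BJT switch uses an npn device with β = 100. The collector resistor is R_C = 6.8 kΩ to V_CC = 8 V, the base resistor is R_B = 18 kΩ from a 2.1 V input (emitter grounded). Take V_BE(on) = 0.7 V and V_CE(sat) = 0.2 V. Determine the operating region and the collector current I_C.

saturation; I_C ≈ 1.1 mA

Assume active: I_B = (2.1 − 0.7)/18 = 0.0778 mA, giving I_C = β·I_B = 7.78 mA.
But then V_CE = 8 − 7.78×6.8 = -44.9 V < V_CE(sat) = 0.2 V — impossible in the active region.
So the transistor is saturated. With V_CE = 0.2 V, I_C = (V_CC − 0.2)/R_C = 7.8/6.8 = 1.15 mA.
Check: β·I_B = 7.78 mA > I_C = 1.15 mA, confirming saturation.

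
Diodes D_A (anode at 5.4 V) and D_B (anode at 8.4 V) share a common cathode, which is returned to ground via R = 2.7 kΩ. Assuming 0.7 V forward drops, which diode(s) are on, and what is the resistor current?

Only D_B conducts; I_R ≈ 2.9 mA

Assume both conduct. Then node N would need to be at both 5.4−0.7 = 4.7 V and 8.4−0.7 = 7.7 V, which is impossible.
Assume only D_B conducts: V_N = 8.4 − 0.7 = 7.7 V, so I_R = 7.7/2.7 = 2.85 mA.
Check D_A: its anode-to-cathode voltage is 5.4 − 7.7 = -2.3 V < 0.7 V, so it is off. The assumption is consistent.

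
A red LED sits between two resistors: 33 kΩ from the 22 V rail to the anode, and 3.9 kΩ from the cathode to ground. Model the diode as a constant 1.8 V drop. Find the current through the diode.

I ≈ 0.55 mA

The two resistors are in series with the diode, so KVL gives 22 = I·33 + 1.8 + I·3.9.
I = (22 − 1.8) / (33 + 3.9) kΩ = 20.2 / 36.9 = 0.547 mA.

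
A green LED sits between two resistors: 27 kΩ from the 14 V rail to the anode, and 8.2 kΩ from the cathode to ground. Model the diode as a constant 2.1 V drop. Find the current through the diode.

I ≈ 0.34 mA

The two resistors are in series with the diode, so KVL gives 14 = I·27 + 2.1 + I·8.2.
I = (14 − 2.1) / (27 + 8.2) kΩ = 11.9 / 35.2 = 0.338 mA.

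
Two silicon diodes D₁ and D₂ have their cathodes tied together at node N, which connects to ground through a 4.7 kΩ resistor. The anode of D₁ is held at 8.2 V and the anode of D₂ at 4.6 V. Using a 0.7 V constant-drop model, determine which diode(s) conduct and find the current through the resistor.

Assume both conduct. Then node N would need to be at both 8.2−0.7 = 7.5 V and 4.6−0.7 = 3.9 V, which is impossible.
Assume only D₁ conducts: V_N = 8.2 − 0.7 = 7.5 V, so I_R = 7.5/4.7 = 1.6 mA.
Check D₂: its anode-to-cathode voltage is 4.6 − 7.5 = -2.9 V < 0.7 V, so it is off. The assumption is consistent.

Only D₁ conducts; I_R ≈ 1.6 mA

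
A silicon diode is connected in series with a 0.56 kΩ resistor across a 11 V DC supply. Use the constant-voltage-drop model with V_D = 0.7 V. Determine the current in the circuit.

I ≈ 18 mA

KVL around the loop: 11 = V_D + I·R = 0.7 + I × 0.56 kΩ.
So I = (11 − 0.7) / 0.56 kΩ = 10.3 / 0.56 = 18.4 mA.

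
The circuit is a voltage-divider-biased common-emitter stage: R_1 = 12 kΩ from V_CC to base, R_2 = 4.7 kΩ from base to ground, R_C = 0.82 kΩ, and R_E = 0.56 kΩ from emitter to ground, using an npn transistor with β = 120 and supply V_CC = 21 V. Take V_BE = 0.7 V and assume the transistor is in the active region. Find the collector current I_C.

Thevenize the base divider: V_Th = V_CC·R_2/(R_1+R_2) = 21×4.7/16.7 = 5.91 V, R_Th = R_1‖R_2 = 3.38 kΩ.
Base-emitter loop: V_Th = I_B·R_Th + V_BE + (β+1)I_B·R_E, so I_B = (5.91 − 0.7) / (3.38 + 121×0.56) = 0.0732 mA.
I_C = β·I_B = 120×0.0732 = 8.79 mA, and I_E = (β+1)I_B = 8.86 mA.
V_CE = V_CC − I_C·R_C − I_E·R_E = 21 − 8.79×0.82 − 8.86×0.56 = 8.83 V.
V_CE = 8.83 V > 0.2 V confirms active-region operation.

I_C ≈ 8.8 mA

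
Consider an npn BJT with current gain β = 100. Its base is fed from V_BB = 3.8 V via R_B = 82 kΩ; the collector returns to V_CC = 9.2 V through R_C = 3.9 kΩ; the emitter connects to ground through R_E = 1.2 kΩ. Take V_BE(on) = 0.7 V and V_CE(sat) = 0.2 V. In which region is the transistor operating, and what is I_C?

Assume active. Base-emitter loop: I_B = (V_BB − V_BE)/(R_B + (β+1)R_E) = (3.8 − 0.7)/(82 + 101×1.2) = 0.0153 mA.
I_C = β·I_B = 100×0.0153 = 1.53 mA.
V_CE = V_CC − I_C·R_C − I_E·R_E = 9.2 − 1.53×3.9 − 1.54×1.2 = 1.4 V > V_CE(sat), so the active-region assumption holds.

active; I_C ≈ 1.5 mA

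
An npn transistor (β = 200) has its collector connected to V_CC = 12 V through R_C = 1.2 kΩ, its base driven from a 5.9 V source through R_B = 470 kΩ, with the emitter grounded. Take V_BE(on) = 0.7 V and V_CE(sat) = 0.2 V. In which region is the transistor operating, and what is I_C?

active; I_C ≈ 2.2 mA

Assume active. Base-emitter loop: I_B = (V_BB − V_BE)/R_B = (5.9 − 0.7)/470 = 0.0111 mA.
I_C = β·I_B = 200×0.0111 = 2.21 mA.
V_CE = V_CC − I_C·R_C = 12 − 2.21×1.2 = 9.34 V > V_CE(sat), so the active-region assumption holds.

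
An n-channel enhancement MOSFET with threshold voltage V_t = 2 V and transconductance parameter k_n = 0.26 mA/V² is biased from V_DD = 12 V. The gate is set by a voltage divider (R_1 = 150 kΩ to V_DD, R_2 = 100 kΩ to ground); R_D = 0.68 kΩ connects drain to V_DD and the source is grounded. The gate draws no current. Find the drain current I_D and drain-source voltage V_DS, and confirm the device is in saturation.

V_G = V_DD·R_2/(R_1+R_2) = 12×100/250 = 4.8 V. With the source grounded, V_GS = V_G = 4.8 V.
Assume saturation: I_D = (k_n/2)(V_GS − V_t)² = (0.26/2)×(4.8 − 2)² = 0.13×2.8² = 1.02 mA.
V_DS = V_DD − I_D·R_D = 12 − 1.02×0.68 = 11.3 V.
Saturation requires V_DS ≥ V_GS − V_t = 2.8 V; 11.3 ≥ 2.8 ✓.

I_D ≈ 1 mA, V_DS ≈ 11 V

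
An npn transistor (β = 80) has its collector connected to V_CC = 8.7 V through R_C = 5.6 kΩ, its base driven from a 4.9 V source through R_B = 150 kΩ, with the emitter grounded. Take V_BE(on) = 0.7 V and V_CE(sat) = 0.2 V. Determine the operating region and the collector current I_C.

Assume active: I_B = (4.9 − 0.7)/150 = 0.028 mA, giving I_C = β·I_B = 2.24 mA.
But then V_CE = 8.7 − 2.24×5.6 = -3.84 V < V_CE(sat) = 0.2 V — impossible in the active region.
So the transistor is saturated. With V_CE = 0.2 V, I_C = (V_CC − 0.2)/R_C = 8.5/5.6 = 1.52 mA.
Check: β·I_B = 2.24 mA > I_C = 1.52 mA, confirming saturation.

saturation; I_C ≈ 1.5 mA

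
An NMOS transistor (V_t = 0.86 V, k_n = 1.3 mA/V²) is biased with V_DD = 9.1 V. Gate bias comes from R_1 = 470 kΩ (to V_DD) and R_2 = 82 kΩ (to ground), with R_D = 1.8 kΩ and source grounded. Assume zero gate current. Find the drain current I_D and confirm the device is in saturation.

V_G = V_DD·R_2/(R_1+R_2) = 9.1×82/552 = 1.35 V. With the source grounded, V_GS = V_G = 1.35 V.
Assume saturation: I_D = (k_n/2)(V_GS − V_t)² = (1.3/2)×(1.35 − 0.86)² = 0.65×0.492² = 0.157 mA.
V_DS = V_DD − I_D·R_D = 9.1 − 0.157×1.8 = 8.82 V.
Saturation requires V_DS ≥ V_GS − V_t = 0.492 V; 8.82 ≥ 0.492 ✓.

I_D ≈ 0.16 mA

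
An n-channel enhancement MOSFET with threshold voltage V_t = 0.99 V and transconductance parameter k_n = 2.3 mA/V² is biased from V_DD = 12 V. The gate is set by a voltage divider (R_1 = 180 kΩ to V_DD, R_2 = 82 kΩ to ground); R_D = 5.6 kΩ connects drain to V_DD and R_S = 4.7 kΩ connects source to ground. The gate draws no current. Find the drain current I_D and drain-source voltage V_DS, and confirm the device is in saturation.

V_G = V_DD·R_2/(R_1+R_2) = 12×82/262 = 3.76 V.
Assume saturation: I_D = (k_n/2)(V_GS − V_t)² with V_GS = V_G − I_D·R_S = 3.76 − 4.7·I_D.
Substituting gives 25.4·I_D² − 30.9·I_D + 8.8 = 0, with roots I_D = 0.455 or 0.762 mA.
The root I_D = 0.762 mA gives V_GS = 0.176 V ≤ V_t, so take I_D = 0.455 mA.
Then V_GS = 1.62 V and V_DS = V_DD − I_D(R_D+R_S) = 12 − 0.455×10.3 = 7.32 V.
Saturation requires V_DS ≥ V_GS − V_t = 0.629 V; 7.32 ≥ 0.629 ✓.

I_D ≈ 0.45 mA, V_DS ≈ 7.3 V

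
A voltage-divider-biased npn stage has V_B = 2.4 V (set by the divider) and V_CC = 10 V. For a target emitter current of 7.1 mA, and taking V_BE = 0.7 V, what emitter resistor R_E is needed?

V_E = V_B − V_BE = 2.4 − 0.7 = 1.7 V.
R_E = V_E / I_E = 1.7 / 7.1 = 0.239 kΩ.

R_E ≈ 0.24 kΩ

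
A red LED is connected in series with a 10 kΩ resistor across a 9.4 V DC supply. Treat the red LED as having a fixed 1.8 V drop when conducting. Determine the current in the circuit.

KVL around the loop: 9.4 = V_D + I·R = 1.8 + I × 10 kΩ.
So I = (9.4 − 1.8) / 10 kΩ = 7.6 / 10 = 0.76 mA.

I ≈ 0.76 mA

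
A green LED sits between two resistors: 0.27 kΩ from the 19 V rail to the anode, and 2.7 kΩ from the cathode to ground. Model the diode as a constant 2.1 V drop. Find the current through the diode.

I ≈ 5.7 mA

The two resistors are in series with the diode, so KVL gives 19 = I·0.27 + 2.1 + I·2.7.
I = (19 − 2.1) / (0.27 + 2.7) kΩ = 16.9 / 2.97 = 5.69 mA.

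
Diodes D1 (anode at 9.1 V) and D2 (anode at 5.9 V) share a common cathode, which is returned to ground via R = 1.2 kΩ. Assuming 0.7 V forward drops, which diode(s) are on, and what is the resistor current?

Assume both conduct. Then node N would need to be at both 9.1−0.7 = 8.4 V and 5.9−0.7 = 5.2 V, which is impossible.
Assume only D1 conducts: V_N = 9.1 − 0.7 = 8.4 V, so I_R = 8.4/1.2 = 7 mA.
Check D2: its anode-to-cathode voltage is 5.9 − 8.4 = -2.5 V < 0.7 V, so it is off. The assumption is consistent.

Only D1 conducts; I_R ≈ 7 mA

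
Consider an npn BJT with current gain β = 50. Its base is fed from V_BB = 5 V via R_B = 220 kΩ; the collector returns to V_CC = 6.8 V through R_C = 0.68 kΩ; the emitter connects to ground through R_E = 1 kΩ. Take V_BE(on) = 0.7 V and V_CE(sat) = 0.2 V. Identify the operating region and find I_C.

active; I_C ≈ 0.79 mA

Assume active. Base-emitter loop: I_B = (V_BB − V_BE)/(R_B + (β+1)R_E) = (5 − 0.7)/(220 + 51×1) = 0.0159 mA.
I_C = β·I_B = 50×0.0159 = 0.793 mA.
V_CE = V_CC − I_C·R_C − I_E·R_E = 6.8 − 0.793×0.68 − 0.809×1 = 5.45 V > V_CE(sat), so the active-region assumption holds.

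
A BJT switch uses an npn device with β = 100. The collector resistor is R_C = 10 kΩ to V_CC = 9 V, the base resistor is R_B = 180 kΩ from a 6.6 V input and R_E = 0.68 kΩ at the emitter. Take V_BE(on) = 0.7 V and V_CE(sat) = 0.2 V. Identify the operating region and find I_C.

Assume active: I_B = (6.6 − 0.7)/(180 + 101×0.68) = 0.0237 mA, I_C = β·I_B = 2.37 mA.
Then V_CE = 9 − 2.37×10 − 2.4×0.68 = -16.4 V < 0.2 V — the active assumption fails.
Re-solve with V_CE = 0.2 V. KCL at the emitter: V_E/R_E = (V_BB−0.7−V_E)/R_B + (V_CC−0.2−V_E)/R_C, giving V_E = 0.579 V.
I_C = (V_CC − 0.2 − V_E)/R_C = (8.8 − 0.579)/10 = 0.822 mA.
Check: I_B = (5.9 − 0.579)/180 = 0.0296 mA, and β·I_B = 2.96 mA > I_C, confirming saturation.

saturation; I_C ≈ 0.82 mA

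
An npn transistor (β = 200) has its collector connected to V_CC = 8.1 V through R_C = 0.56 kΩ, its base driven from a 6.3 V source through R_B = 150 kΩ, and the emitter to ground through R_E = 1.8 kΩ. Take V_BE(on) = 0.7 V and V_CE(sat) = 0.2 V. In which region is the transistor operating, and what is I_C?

Assume active. Base-emitter loop: I_B = (V_BB − V_BE)/(R_B + (β+1)R_E) = (6.3 − 0.7)/(150 + 201×1.8) = 0.0109 mA.
I_C = β·I_B = 200×0.0109 = 2.19 mA.
V_CE = V_CC − I_C·R_C − I_E·R_E = 8.1 − 2.19×0.56 − 2.2×1.8 = 2.92 V > V_CE(sat), so the active-region assumption holds.

active; I_C ≈ 2.2 mA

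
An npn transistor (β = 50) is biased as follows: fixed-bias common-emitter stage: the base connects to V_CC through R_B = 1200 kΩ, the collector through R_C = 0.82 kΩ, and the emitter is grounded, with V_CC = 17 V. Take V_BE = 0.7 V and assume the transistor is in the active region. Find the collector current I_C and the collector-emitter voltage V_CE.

I_C ≈ 0.68 mA, V_CE ≈ 16 V

Base loop: V_CC = I_B·R_B + V_BE, so I_B = (17 − 0.7)/1200 kΩ = 0.0136 mA.
In the active region I_C = β·I_B = 50 × 0.0136 = 0.679 mA.
Collector loop: V_CE = V_CC − I_C·R_C = 17 − 0.679×0.82 = 16.4 V.
Since V_CE = 16.4 V > V_CE(sat) ≈ 0.2 V, the transistor is in the active region as assumed.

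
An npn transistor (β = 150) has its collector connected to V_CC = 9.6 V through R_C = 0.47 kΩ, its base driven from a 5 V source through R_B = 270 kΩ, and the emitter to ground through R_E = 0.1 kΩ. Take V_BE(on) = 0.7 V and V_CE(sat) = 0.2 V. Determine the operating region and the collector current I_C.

active; I_C ≈ 2.3 mA

Assume active. Base-emitter loop: I_B = (V_BB − V_BE)/(R_B + (β+1)R_E) = (5 − 0.7)/(270 + 151×0.1) = 0.0151 mA.
I_C = β·I_B = 150×0.0151 = 2.26 mA.
V_CE = V_CC − I_C·R_C − I_E·R_E = 9.6 − 2.26×0.47 − 2.28×0.1 = 8.31 V > V_CE(sat), so the active-region assumption holds.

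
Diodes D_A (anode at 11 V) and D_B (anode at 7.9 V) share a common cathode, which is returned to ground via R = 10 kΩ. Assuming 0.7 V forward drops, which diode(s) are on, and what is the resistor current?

Assume both conduct. Then node N would need to be at both 11−0.7 = 10.3 V and 7.9−0.7 = 7.2 V, which is impossible.
Assume only D_A conducts: V_N = 11 − 0.7 = 10.3 V, so I_R = 10.3/10 = 1.03 mA.
Check D_B: its anode-to-cathode voltage is 7.9 − 10.3 = -2.4 V < 0.7 V, so it is off. The assumption is consistent.

Only D_A conducts; I_R ≈ 1 mA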